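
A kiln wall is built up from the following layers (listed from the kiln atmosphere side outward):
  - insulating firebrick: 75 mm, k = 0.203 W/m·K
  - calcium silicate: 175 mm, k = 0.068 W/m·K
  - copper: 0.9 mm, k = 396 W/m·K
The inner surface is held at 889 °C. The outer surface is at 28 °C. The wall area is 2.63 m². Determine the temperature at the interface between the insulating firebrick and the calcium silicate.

T ≈ 781 °C

Thermal resistances in series:
R_insulating firebrick = L/(kA) = 0.075/(0.203×2.63) = 0.1405 K/W
R_calcium silicate = L/(kA) = 0.175/(0.068×2.63) = 0.9785 K/W
R_copper = L/(kA) = 0.0009/(396×2.63) = 8.642×10^-7 K/W
R_total = 1.119 K/W;  Q = ΔT/R_total = 861/1.119 = 769.4 W
T_interface = T_inner − Q·ΣR(inner→interface) = 889 − 769×0.1405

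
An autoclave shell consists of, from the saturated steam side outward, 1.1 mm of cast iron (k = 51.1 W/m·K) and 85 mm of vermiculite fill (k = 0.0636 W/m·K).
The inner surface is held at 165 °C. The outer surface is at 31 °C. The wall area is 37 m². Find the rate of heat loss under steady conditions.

Treating each layer as a thermal resistance in series:
R_cast iron = L/(kA) = 0.0011/(51.1×37) = 5.818×10^-7 K/W
R_vermiculite fill = L/(kA) = 0.085/(0.0636×37) = 0.03612 K/W
R_total = 0.03612 K/W
Q = ΔT / R_total = 134 / 0.03612

Q ≈ 3710 W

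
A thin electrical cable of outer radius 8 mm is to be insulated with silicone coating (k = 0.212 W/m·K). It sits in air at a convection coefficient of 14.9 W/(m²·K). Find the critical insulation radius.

r_cr ≈ 14.2 mm

For a cylinder r_cr = k/h = 0.212/14.9
r_cr = 14.2 mm; since the bare radius (8 mm) is below r_cr, adding a thin layer of insulation will *increase* heat loss.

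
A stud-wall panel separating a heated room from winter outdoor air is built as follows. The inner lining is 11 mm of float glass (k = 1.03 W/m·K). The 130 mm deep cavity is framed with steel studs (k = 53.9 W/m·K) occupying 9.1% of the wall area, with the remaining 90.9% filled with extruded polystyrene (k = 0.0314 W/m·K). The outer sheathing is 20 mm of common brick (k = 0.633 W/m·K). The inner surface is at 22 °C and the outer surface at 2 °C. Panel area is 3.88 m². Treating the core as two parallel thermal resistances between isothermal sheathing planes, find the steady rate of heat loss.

Sheathing layers in series; stud and cavity paths in parallel between them.
R_inner = 0.011/(1.03×3.88) = 0.002752 K/W
R_stud  = 0.13/(53.9×0.091×3.88) = 0.006831 K/W
R_cav   = 0.13/(0.0314×0.909×3.88) = 1.174 K/W
1/R_core = 1/R_stud + 1/R_cav → R_core = 0.006791 K/W
R_outer = 0.02/(0.633×3.88) = 0.008143 K/W
R_total = 0.01769 K/W
Q = ΔT/R_total = 20/0.01769

Q ≈ 1130 W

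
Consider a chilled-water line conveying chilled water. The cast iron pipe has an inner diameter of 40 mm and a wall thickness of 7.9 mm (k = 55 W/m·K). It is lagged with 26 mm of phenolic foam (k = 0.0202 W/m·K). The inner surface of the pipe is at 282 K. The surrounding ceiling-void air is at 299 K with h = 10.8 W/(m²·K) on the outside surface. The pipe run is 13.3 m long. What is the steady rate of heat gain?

Q ≈ 41.4 W

Cylindrical conduction, so R = ln(r₂/r₁)/(2πkL) per layer, in series:
R_cast iron pipe wall = ln(27.9/20)/(2π×55×13.3) = 7.243×10^-5 K/W
R_phenolic foam = ln(53.9/27.9)/(2π×0.0202×13.3) = 0.3901 K/W
R_outer film = 1/(h_o·2πr_oL) = 1/(10.8×2π×0.0539×13.3) = 0.02056 K/W
R_total = 0.4107 K/W
Q = ΔT/R_total = 17/0.4107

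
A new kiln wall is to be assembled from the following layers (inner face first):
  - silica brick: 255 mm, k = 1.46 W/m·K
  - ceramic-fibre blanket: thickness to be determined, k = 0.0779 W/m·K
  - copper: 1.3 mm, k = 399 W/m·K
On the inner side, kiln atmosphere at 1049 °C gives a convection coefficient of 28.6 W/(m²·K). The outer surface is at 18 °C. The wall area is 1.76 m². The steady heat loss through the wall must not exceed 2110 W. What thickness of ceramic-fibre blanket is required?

L ≈ 50.7 mm

Treating each layer as a thermal resistance in series:
R_inner film = 1/(h_i·A) = 1/(28.6×1.76) = 0.01987 K/W
R_silica brick = L/(kA) = 0.255/(1.46×1.76) = 0.09924 K/W
R_copper = L/(kA) = 0.0013/(399×1.76) = 1.851×10^-6 K/W
Sum of the known resistances R_other = 0.1191 K/W
Required total resistance R_tot = ΔT/Q_allow = 1031/2110 = 0.4886 K/W
R_ceramic-fibre blanket = R_tot − R_other = 0.3695 K/W
L = R·k·A = 0.3695×0.0779×1.76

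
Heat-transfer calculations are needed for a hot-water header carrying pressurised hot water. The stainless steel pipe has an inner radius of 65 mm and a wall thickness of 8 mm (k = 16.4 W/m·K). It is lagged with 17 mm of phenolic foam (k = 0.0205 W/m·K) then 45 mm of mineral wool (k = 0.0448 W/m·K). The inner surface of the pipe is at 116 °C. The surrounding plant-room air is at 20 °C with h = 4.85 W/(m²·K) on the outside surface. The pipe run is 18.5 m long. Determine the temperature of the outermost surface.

Per-layer cylindrical resistances, series-summed:
R_stainless steel pipe wall = ln(73/65)/(2π×16.4×18.5) = 6.089×10^-5 K/W
R_phenolic foam = ln(90/73)/(2π×0.0205×18.5) = 0.08786 K/W
R_mineral wool = ln(135/90)/(2π×0.0448×18.5) = 0.07786 K/W
R_outer film = 1/(h_o·2πr_oL) = 1/(4.85×2π×0.135×18.5) = 0.01314 K/W
R_total = 0.1789 K/W
Q = ΔT/R_total = 96/0.1789
Q = 537 W
T_interface = T_inner − Q·ΣR(inner→interface) = 116 − 537×0.1658

T ≈ 27.1 °C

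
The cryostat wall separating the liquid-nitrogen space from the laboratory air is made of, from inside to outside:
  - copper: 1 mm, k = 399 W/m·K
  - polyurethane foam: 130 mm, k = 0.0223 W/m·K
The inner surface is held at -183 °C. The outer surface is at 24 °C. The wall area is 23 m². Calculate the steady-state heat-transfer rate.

Q ≈ 817 W

Treating each layer as a thermal resistance in series:
R_copper = L/(kA) = 0.001/(399×23) = 1.09×10^-7 K/W
R_polyurethane foam = L/(kA) = 0.13/(0.0223×23) = 0.2535 K/W
R_total = 0.2535 K/W
Q = ΔT / R_total = 207 / 0.2535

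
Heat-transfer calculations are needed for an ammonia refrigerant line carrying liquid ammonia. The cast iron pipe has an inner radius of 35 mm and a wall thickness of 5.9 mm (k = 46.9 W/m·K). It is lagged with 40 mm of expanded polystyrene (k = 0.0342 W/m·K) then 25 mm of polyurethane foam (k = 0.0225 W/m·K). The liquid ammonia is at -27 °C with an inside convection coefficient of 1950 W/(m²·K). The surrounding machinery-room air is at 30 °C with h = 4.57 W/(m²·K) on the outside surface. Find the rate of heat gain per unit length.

Radial resistances (cylindrical: R_cond = ln(r_o/r_i)/(2πkL), R_conv = 1/(h·2πrL)):
R_inner film = 1/(h_i·2πr₁L) = 1/(1950×2π×0.035×1) = 0.002332 K/W
R_cast iron pipe wall = ln(40.9/35)/(2π×46.9×1) = 5.286×10^-4 K/W
R_expanded polystyrene = ln(80.9/40.9)/(2π×0.0342×1) = 3.174 K/W
R_polyurethane foam = ln(105.9/80.9)/(2π×0.0225×1) = 1.905 K/W
R_outer film = 1/(h_o·2πr_oL) = 1/(4.57×2π×0.1059×1) = 0.3289 K/W
R_total = 5.411 K/W
Q = ΔT/R_total = 57/5.411

q′ ≈ 10.5 W/m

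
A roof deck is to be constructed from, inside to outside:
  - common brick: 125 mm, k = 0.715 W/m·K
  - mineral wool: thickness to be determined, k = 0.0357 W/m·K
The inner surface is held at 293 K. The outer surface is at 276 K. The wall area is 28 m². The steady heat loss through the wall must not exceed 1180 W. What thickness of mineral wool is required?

Treating each layer as a thermal resistance in series:
R_common brick = L/(kA) = 0.125/(0.715×28) = 0.006244 K/W
Sum of the known resistances R_other = 0.006244 K/W
Required total resistance R_tot = ΔT/Q_allow = 17/1180 = 0.01441 K/W
R_mineral wool = R_tot − R_other = 0.008163 K/W
L = R·k·A = 0.008163×0.0357×28

L ≈ 8.16 mm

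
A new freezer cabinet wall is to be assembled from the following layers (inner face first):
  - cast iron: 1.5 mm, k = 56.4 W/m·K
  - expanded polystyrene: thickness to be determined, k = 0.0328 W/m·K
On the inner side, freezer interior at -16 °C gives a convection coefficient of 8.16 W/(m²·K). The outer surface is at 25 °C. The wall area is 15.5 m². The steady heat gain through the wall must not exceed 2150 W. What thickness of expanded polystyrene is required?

Series thermal resistances:
R_inner film = 1/(h_i·A) = 1/(8.16×15.5) = 0.007906 K/W
R_cast iron = L/(kA) = 0.0015/(56.4×15.5) = 1.716×10^-6 K/W
Sum of the known resistances R_other = 0.007908 K/W
Required total resistance R_tot = ΔT/Q_allow = 41/2150 = 0.01907 K/W
R_expanded polystyrene = R_tot − R_other = 0.01116 K/W
L = R·k·A = 0.01116×0.0328×15.5

L ≈ 5.67 mm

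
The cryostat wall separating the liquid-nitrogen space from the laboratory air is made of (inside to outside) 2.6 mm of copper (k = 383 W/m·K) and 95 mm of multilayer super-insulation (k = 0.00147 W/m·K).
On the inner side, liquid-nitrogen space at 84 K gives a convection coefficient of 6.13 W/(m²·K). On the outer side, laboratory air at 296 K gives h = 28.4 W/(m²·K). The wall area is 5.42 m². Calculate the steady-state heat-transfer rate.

Q ≈ 17.7 W

Treating each layer as a thermal resistance in series:
R_inner film = 1/(h_i·A) = 1/(6.13×5.42) = 0.0301 K/W
R_copper = L/(kA) = 0.0026/(383×5.42) = 1.252×10^-6 K/W
R_multilayer super-insulation = L/(kA) = 0.095/(0.00147×5.42) = 11.92 K/W
R_outer film = 1/(h_o·A) = 1/(28.4×5.42) = 0.006497 K/W
R_total = 11.96 K/W
Q = ΔT / R_total = 212 / 11.96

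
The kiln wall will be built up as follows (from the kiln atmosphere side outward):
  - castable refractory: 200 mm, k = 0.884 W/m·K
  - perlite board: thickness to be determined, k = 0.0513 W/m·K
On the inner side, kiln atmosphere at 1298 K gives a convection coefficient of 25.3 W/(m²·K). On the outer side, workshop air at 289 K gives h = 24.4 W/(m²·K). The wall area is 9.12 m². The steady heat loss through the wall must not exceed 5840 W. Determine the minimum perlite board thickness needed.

L ≈ 65.1 mm

Series thermal resistances:
R_inner film = 1/(h_i·A) = 1/(25.3×9.12) = 0.004334 K/W
R_castable refractory = L/(kA) = 0.2/(0.884×9.12) = 0.02481 K/W
R_outer film = 1/(h_o·A) = 1/(24.4×9.12) = 0.004494 K/W
Sum of the known resistances R_other = 0.03364 K/W
Required total resistance R_tot = ΔT/Q_allow = 1009/5840 = 0.1728 K/W
R_perlite board = R_tot − R_other = 0.1391 K/W
L = R·k·A = 0.1391×0.0513×9.12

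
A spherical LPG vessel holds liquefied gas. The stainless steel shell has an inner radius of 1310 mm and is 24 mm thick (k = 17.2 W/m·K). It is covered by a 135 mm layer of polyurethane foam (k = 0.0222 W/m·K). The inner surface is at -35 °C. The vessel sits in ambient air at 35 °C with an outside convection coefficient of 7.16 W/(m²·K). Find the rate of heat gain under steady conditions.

Q ≈ 278 W

For a spherical shell R = (1/r₁ − 1/r₂)/(4πk); film R = 1/(h·4πr²). In series:
R_stainless steel shell = (1/1.31 − 1/1.334)/(4π×17.2) = 6.354×10^-5 K/W
R_polyurethane foam = (1/1.334 − 1/1.469)/(4π×0.0222) = 0.2469 K/W
R_outer film = 1/(h·4πr_o²) = 1/(7.16×4π×1.469²) = 0.00515 K/W
R_total = 0.2522 K/W
Q = ΔT/R_total = 70/0.2522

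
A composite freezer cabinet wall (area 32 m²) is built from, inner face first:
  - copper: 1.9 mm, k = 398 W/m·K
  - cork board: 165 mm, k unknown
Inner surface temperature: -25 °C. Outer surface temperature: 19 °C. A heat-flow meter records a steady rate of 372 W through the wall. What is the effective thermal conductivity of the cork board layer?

k ≈ 0.0436 W/(m·K)

Model the wall as resistances in series:
R_copper = L/(kA) = 0.0019/(398×32) = 1.492×10^-7 K/W
Sum of known resistances R_other = 1.492×10^-7 K/W
Total R = ΔT/Q = 44/372 = 0.1183 K/W
R_cork board = R_total − R_other = 0.1183 K/W
k = L/(R·A) = 0.165/(0.1183×32)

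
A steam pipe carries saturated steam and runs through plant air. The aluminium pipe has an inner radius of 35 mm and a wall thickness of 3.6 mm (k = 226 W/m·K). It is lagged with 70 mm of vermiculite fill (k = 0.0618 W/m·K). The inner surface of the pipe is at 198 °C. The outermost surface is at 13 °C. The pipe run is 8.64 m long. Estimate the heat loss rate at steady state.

Per-layer cylindrical resistances, series-summed:
R_aluminium pipe wall = ln(38.6/35)/(2π×226×8.64) = 7.98×10^-6 K/W
R_vermiculite fill = ln(108.6/38.6)/(2π×0.0618×8.64) = 0.3083 K/W
R_total = 0.3083 K/W
Q = ΔT/R_total = 185/0.3083

Q ≈ 600 W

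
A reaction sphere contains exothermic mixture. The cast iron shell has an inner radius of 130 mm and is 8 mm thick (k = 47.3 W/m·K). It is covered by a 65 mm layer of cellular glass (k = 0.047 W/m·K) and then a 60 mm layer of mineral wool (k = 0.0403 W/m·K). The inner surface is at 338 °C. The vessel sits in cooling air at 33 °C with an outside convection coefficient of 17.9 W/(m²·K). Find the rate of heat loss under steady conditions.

Radial (spherical) resistances in series:
R_cast iron shell = (1/0.13 − 1/0.138)/(4π×47.3) = 7.502×10^-4 K/W
R_cellular glass = (1/0.138 − 1/0.203)/(4π×0.047) = 3.929 K/W
R_mineral wool = (1/0.203 − 1/0.263)/(4π×0.0403) = 2.219 K/W
R_outer film = 1/(h·4πr_o²) = 1/(17.9×4π×0.263²) = 0.06427 K/W
R_total = 6.213 K/W
Q = ΔT/R_total = 305/6.213

Q ≈ 49.1 W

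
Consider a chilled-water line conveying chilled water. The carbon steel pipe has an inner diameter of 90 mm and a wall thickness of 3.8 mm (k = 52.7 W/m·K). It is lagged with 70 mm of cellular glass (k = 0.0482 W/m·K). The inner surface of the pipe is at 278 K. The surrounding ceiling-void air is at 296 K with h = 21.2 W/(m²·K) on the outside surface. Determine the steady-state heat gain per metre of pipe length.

For a radial system each layer contributes R = ln(r_out/r_in)/(2πkL); films add R = 1/(hA).
R_carbon steel pipe wall = ln(48.8/45)/(2π×52.7×1) = 2.448×10^-4 K/W
R_cellular glass = ln(118.8/48.8)/(2π×0.0482×1) = 2.938 K/W
R_outer film = 1/(h_o·2πr_oL) = 1/(21.2×2π×0.1188×1) = 0.06319 K/W
R_total = 3.001 K/W
Q = ΔT/R_total = 18/3.001

q′ ≈ 6 W/m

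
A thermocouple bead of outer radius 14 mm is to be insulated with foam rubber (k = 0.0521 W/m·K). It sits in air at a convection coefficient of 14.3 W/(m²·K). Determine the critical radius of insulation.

For a sphere r_cr = 2k/h = 2×0.0521/14.3
r_cr = 7.29 mm; since the bare radius (14 mm) is above r_cr, any added insulation will reduce heat loss.

r_cr ≈ 7.29 mm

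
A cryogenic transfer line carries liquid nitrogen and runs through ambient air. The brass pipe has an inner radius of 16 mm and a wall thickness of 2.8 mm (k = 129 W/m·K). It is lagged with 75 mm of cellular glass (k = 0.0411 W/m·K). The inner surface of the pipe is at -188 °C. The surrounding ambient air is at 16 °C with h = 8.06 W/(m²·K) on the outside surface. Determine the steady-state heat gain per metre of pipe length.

q′ ≈ 31.7 W/m

For a radial system each layer contributes R = ln(r_out/r_in)/(2πkL); films add R = 1/(hA).
R_brass pipe wall = ln(18.8/16)/(2π×129×1) = 1.99×10^-4 K/W
R_cellular glass = ln(93.8/18.8)/(2π×0.0411×1) = 6.224 K/W
R_outer film = 1/(h_o·2πr_oL) = 1/(8.06×2π×0.0938×1) = 0.2105 K/W
R_total = 6.435 K/W
Q = ΔT/R_total = 204/6.435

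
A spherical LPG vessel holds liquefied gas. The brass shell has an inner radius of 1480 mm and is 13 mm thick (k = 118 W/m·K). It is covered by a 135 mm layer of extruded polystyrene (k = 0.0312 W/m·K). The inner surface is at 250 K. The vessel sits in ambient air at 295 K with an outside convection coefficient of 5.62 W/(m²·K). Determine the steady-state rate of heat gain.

Q ≈ 306 W

Each spherical layer contributes R = (1/r_i − 1/r_o)/(4πk):
R_brass shell = (1/1.48 − 1/1.493)/(4π×118) = 3.968×10^-6 K/W
R_extruded polystyrene = (1/1.493 − 1/1.628)/(4π×0.0312) = 0.1417 K/W
R_outer film = 1/(h·4πr_o²) = 1/(5.62×4π×1.628²) = 0.005343 K/W
R_total = 0.147 K/W
Q = ΔT/R_total = 45/0.147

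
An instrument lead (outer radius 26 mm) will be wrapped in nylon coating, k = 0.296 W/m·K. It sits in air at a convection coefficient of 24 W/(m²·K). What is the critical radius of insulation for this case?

For a cylinder r_cr = k/h = 0.296/24
r_cr = 12.3 mm; since the bare radius (26 mm) is above r_cr, any added insulation will reduce heat loss.

r_cr ≈ 12.3 mm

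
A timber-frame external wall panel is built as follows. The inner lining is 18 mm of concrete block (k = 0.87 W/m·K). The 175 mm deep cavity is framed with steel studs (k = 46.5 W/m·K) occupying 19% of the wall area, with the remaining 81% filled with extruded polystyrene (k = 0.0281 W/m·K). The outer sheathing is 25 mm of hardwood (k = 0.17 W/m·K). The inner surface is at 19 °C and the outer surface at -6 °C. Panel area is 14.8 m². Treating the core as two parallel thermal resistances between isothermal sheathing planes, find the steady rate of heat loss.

Q ≈ 1970 W

Sheathing layers in series; stud and cavity paths in parallel between them.
R_inner = 0.018/(0.87×14.8) = 0.001398 K/W
R_stud  = 0.175/(46.5×0.19×14.8) = 0.001338 K/W
R_cav   = 0.175/(0.0281×0.81×14.8) = 0.5195 K/W
1/R_core = 1/R_stud + 1/R_cav → R_core = 0.001335 K/W
R_outer = 0.025/(0.17×14.8) = 0.009936 K/W
R_total = 0.01267 K/W
Q = ΔT/R_total = 25/0.01267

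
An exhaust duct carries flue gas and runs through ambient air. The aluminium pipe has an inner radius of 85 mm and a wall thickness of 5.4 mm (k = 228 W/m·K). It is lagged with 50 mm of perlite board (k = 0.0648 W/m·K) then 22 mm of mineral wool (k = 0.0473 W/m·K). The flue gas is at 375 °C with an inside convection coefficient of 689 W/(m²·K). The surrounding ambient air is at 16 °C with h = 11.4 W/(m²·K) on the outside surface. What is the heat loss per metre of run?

Treating each annulus and film as a series resistance:
R_inner film = 1/(h_i·2πr₁L) = 1/(689×2π×0.085×1) = 0.002718 K/W
R_aluminium pipe wall = ln(90.4/85)/(2π×228×1) = 4.299×10^-5 K/W
R_perlite board = ln(140.4/90.4)/(2π×0.0648×1) = 1.081 K/W
R_mineral wool = ln(162.4/140.4)/(2π×0.0473×1) = 0.4898 K/W
R_outer film = 1/(h_o·2πr_oL) = 1/(11.4×2π×0.1624×1) = 0.08597 K/W
R_total = 1.66 K/W
Q = ΔT/R_total = 359/1.66

q′ ≈ 216 W/m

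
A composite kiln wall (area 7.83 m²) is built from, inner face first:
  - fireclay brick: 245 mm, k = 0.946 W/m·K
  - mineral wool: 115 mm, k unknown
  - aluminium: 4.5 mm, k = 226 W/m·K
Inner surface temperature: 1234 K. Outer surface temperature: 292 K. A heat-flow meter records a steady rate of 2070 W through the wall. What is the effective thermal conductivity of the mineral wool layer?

Treating each layer as a thermal resistance in series:
R_fireclay brick = L/(kA) = 0.245/(0.946×7.83) = 0.03308 K/W
R_aluminium = L/(kA) = 0.0045/(226×7.83) = 2.543×10^-6 K/W
Sum of known resistances R_other = 0.03308 K/W
Total R = ΔT/Q = 942/2070 = 0.4551 K/W
R_mineral wool = R_total − R_other = 0.422 K/W
k = L/(R·A) = 0.115/(0.422×7.83)

k ≈ 0.0348 W/(m·K)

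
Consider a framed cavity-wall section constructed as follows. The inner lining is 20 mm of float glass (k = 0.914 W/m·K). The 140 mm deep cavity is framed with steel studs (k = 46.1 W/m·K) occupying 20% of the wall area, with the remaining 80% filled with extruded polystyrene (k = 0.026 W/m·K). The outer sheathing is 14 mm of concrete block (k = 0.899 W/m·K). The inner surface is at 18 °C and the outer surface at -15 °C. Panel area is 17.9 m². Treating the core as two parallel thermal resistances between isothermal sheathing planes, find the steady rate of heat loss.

Q ≈ 11200 W

Sheathing layers in series; stud and cavity paths in parallel between them.
R_inner = 0.02/(0.914×17.9) = 0.001222 K/W
R_stud  = 0.14/(46.1×0.2×17.9) = 8.483×10^-4 K/W
R_cav   = 0.14/(0.026×0.8×17.9) = 0.376 K/W
1/R_core = 1/R_stud + 1/R_cav → R_core = 8.464×10^-4 K/W
R_outer = 0.014/(0.899×17.9) = 8.7×10^-4 K/W
R_total = 0.002939 K/W
Q = ΔT/R_total = 33/0.002939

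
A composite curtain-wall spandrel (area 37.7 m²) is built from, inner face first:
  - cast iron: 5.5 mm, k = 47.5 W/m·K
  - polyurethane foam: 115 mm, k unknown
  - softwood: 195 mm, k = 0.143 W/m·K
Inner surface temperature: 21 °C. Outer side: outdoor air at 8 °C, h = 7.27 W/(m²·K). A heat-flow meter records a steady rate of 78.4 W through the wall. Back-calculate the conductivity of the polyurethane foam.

Treating each layer as a thermal resistance in series:
R_cast iron = L/(kA) = 0.0055/(47.5×37.7) = 3.071×10^-6 K/W
R_softwood = L/(kA) = 0.195/(0.143×37.7) = 0.03617 K/W
R_outer film = 1/(h_o·A) = 1/(7.27×37.7) = 0.003649 K/W
Sum of known resistances R_other = 0.03982 K/W
Total R = ΔT/Q = 13/78.4 = 0.1658 K/W
R_polyurethane foam = R_total − R_other = 0.126 K/W
k = L/(R·A) = 0.115/(0.126×37.7)

k ≈ 0.0242 W/(m·K)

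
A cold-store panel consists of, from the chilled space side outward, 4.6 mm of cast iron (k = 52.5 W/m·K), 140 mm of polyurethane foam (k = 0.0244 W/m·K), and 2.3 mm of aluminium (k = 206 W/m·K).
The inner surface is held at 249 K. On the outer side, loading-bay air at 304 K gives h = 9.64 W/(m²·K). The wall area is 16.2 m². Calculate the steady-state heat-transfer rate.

Q ≈ 153 W

Series thermal resistances:
R_cast iron = L/(kA) = 0.0046/(52.5×16.2) = 5.409×10^-6 K/W
R_polyurethane foam = L/(kA) = 0.14/(0.0244×16.2) = 0.3542 K/W
R_aluminium = L/(kA) = 0.0023/(206×16.2) = 6.892×10^-7 K/W
R_outer film = 1/(h_o·A) = 1/(9.64×16.2) = 0.006403 K/W
R_total = 0.3606 K/W
Q = ΔT / R_total = 55 / 0.3606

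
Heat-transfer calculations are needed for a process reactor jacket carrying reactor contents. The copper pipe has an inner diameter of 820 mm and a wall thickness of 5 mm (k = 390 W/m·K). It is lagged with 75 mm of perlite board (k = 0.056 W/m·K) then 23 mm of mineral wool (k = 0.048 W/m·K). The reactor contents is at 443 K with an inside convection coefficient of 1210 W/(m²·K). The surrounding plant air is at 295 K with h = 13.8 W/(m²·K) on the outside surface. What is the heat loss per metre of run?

Cylindrical conduction, so R = ln(r₂/r₁)/(2πkL) per layer, in series:
R_inner film = 1/(h_i·2πr₁L) = 1/(1210×2π×0.41×1) = 3.208×10^-4 K/W
R_copper pipe wall = ln(415/410)/(2π×390×1) = 4.947×10^-6 K/W
R_perlite board = ln(490/415)/(2π×0.056×1) = 0.4721 K/W
R_mineral wool = ln(513/490)/(2π×0.048×1) = 0.1521 K/W
R_outer film = 1/(h_o·2πr_oL) = 1/(13.8×2π×0.513×1) = 0.02248 K/W
R_total = 0.647 K/W
Q = ΔT/R_total = 148/0.647

q′ ≈ 229 W/m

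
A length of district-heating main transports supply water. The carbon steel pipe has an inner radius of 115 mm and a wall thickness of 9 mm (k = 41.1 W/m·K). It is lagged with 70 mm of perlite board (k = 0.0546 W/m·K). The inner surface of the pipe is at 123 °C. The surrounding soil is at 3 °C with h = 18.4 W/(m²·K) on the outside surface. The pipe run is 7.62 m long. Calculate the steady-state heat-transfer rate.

Cylindrical conduction, so R = ln(r₂/r₁)/(2πkL) per layer, in series:
R_carbon steel pipe wall = ln(124/115)/(2π×41.1×7.62) = 3.829×10^-5 K/W
R_perlite board = ln(194/124)/(2π×0.0546×7.62) = 0.1712 K/W
R_outer film = 1/(h_o·2πr_oL) = 1/(18.4×2π×0.194×7.62) = 0.005851 K/W
R_total = 0.1771 K/W
Q = ΔT/R_total = 120/0.1771

Q ≈ 678 W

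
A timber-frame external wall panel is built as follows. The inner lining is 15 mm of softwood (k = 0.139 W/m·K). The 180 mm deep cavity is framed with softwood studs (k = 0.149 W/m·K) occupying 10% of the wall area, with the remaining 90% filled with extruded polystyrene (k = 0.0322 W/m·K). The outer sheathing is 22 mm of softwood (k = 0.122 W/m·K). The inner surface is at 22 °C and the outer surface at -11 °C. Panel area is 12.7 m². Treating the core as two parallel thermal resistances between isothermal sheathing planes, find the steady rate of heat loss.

Sheathing layers in series; stud and cavity paths in parallel between them.
R_inner = 0.015/(0.139×12.7) = 0.008497 K/W
R_stud  = 0.18/(0.149×0.1×12.7) = 0.9512 K/W
R_cav   = 0.18/(0.0322×0.9×12.7) = 0.4891 K/W
1/R_core = 1/R_stud + 1/R_cav → R_core = 0.323 K/W
R_outer = 0.022/(0.122×12.7) = 0.0142 K/W
R_total = 0.3457 K/W
Q = ΔT/R_total = 33/0.3457

Q ≈ 95.5 W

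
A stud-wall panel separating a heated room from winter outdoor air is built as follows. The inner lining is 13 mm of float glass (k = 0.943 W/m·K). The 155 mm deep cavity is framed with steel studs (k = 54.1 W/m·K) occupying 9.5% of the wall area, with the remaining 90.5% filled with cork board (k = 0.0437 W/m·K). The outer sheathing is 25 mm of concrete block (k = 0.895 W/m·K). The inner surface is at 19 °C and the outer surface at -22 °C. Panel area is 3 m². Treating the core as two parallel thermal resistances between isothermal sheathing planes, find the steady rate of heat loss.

Sheathing layers in series; stud and cavity paths in parallel between them.
R_inner = 0.013/(0.943×3) = 0.004595 K/W
R_stud  = 0.155/(54.1×0.095×3) = 0.01005 K/W
R_cav   = 0.155/(0.0437×0.905×3) = 1.306 K/W
1/R_core = 1/R_stud + 1/R_cav → R_core = 0.009976 K/W
R_outer = 0.025/(0.895×3) = 0.009311 K/W
R_total = 0.02388 K/W
Q = ΔT/R_total = 41/0.02388

Q ≈ 1720 W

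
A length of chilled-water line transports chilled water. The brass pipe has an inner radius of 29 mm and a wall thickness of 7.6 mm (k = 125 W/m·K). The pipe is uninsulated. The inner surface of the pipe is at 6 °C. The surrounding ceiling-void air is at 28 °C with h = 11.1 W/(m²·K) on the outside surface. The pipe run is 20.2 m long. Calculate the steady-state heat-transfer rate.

Per-layer cylindrical resistances, series-summed:
R_brass pipe wall = ln(36.6/29)/(2π×125×20.2) = 1.467×10^-5 K/W
R_outer film = 1/(h_o·2πr_oL) = 1/(11.1×2π×0.0366×20.2) = 0.01939 K/W
R_total = 0.01941 K/W
Q = ΔT/R_total = 22/0.01941

Q ≈ 1130 W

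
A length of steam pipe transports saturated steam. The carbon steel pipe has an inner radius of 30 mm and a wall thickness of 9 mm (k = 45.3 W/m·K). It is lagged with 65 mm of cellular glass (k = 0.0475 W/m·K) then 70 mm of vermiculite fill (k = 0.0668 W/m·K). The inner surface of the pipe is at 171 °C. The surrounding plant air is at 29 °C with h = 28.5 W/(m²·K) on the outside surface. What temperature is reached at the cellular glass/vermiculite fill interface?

Per-layer cylindrical resistances, series-summed:
R_carbon steel pipe wall = ln(39/30)/(2π×45.3×1) = 9.218×10^-4 K/W
R_cellular glass = ln(104/39)/(2π×0.0475×1) = 3.286 K/W
R_vermiculite fill = ln(174/104)/(2π×0.0668×1) = 1.226 K/W
R_outer film = 1/(h_o·2πr_oL) = 1/(28.5×2π×0.174×1) = 0.03209 K/W
R_total = 4.546 K/W
Q = ΔT/R_total = 142/4.546
Q = 31.2 W/m
T_interface = T_inner − Q·ΣR(inner→interface) = 171 − 31.2×3.287

T ≈ 68.3 °C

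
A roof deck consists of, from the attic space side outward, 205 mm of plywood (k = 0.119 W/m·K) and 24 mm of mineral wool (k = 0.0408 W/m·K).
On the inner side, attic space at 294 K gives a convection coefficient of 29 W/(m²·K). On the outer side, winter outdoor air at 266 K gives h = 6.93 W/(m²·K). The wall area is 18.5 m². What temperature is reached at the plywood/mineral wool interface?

T ≈ 274 K

Model the wall as resistances in series:
R_inner film = 1/(h_i·A) = 1/(29×18.5) = 0.001864 K/W
R_plywood = L/(kA) = 0.205/(0.119×18.5) = 0.09312 K/W
R_mineral wool = L/(kA) = 0.024/(0.0408×18.5) = 0.0318 K/W
R_outer film = 1/(h_o·A) = 1/(6.93×18.5) = 0.0078 K/W
R_total = 0.1346 K/W;  Q = ΔT/R_total = 28/0.1346 = 208.1 W
T_interface = T_inner − Q·ΣR(inner→interface) = 294 − 208×0.09498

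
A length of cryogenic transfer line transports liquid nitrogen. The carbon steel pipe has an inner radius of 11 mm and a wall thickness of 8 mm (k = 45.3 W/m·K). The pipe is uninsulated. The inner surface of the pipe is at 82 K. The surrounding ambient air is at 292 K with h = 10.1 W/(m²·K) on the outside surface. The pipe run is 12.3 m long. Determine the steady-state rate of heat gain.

Q ≈ 3110 W

Treating each annulus and film as a series resistance:
R_carbon steel pipe wall = ln(19/11)/(2π×45.3×12.3) = 1.561×10^-4 K/W
R_outer film = 1/(h_o·2πr_oL) = 1/(10.1×2π×0.019×12.3) = 0.06743 K/W
R_total = 0.06758 K/W
Q = ΔT/R_total = 210/0.06758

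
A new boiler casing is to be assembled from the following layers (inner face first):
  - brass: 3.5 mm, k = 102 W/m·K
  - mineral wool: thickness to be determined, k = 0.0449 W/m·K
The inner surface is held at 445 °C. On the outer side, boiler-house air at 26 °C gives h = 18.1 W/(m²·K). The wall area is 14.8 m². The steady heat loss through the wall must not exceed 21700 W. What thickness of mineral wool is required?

Model the wall as resistances in series:
R_brass = L/(kA) = 0.0035/(102×14.8) = 2.318×10^-6 K/W
R_outer film = 1/(h_o·A) = 1/(18.1×14.8) = 0.003733 K/W
Sum of the known resistances R_other = 0.003735 K/W
Required total resistance R_tot = ΔT/Q_allow = 419/21700 = 0.01931 K/W
R_mineral wool = R_tot − R_other = 0.01557 K/W
L = R·k·A = 0.01557×0.0449×14.8

L ≈ 10.3 mm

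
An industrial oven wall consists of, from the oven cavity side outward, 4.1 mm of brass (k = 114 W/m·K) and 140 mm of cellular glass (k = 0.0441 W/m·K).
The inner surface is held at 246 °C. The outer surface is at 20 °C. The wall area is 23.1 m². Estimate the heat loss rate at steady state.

Q ≈ 1640 W

Model the wall as resistances in series:
R_brass = L/(kA) = 0.0041/(114×23.1) = 1.557×10^-6 K/W
R_cellular glass = L/(kA) = 0.14/(0.0441×23.1) = 0.1374 K/W
R_total = 0.1374 K/W
Q = ΔT / R_total = 226 / 0.1374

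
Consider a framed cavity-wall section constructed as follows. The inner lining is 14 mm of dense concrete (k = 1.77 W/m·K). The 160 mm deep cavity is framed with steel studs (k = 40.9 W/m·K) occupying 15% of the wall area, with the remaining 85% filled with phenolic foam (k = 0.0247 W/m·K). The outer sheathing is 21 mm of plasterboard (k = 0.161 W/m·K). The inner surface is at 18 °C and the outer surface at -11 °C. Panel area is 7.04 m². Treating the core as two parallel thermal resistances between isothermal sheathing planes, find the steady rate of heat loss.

Q ≈ 1240 W

Sheathing layers in series; stud and cavity paths in parallel between them.
R_inner = 0.014/(1.77×7.04) = 0.001124 K/W
R_stud  = 0.16/(40.9×0.15×7.04) = 0.003705 K/W
R_cav   = 0.16/(0.0247×0.85×7.04) = 1.083 K/W
1/R_core = 1/R_stud + 1/R_cav → R_core = 0.003692 K/W
R_outer = 0.021/(0.161×7.04) = 0.01853 K/W
R_total = 0.02334 K/W
Q = ΔT/R_total = 29/0.02334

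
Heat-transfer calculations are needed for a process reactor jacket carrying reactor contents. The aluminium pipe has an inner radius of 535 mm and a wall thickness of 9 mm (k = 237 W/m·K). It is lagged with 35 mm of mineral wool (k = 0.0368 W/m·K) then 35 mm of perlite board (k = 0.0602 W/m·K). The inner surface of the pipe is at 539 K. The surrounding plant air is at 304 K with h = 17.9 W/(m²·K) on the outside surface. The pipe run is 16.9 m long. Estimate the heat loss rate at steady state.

Q ≈ 9040 W

Radial resistances (cylindrical: R_cond = ln(r_o/r_i)/(2πkL), R_conv = 1/(h·2πrL)):
R_aluminium pipe wall = ln(544/535)/(2π×237×16.9) = 6.629×10^-7 K/W
R_mineral wool = ln(579/544)/(2π×0.0368×16.9) = 0.01596 K/W
R_perlite board = ln(614/579)/(2π×0.0602×16.9) = 0.009182 K/W
R_outer film = 1/(h_o·2πr_oL) = 1/(17.9×2π×0.614×16.9) = 8.569×10^-4 K/W
R_total = 0.026 K/W
Q = ΔT/R_total = 235/0.026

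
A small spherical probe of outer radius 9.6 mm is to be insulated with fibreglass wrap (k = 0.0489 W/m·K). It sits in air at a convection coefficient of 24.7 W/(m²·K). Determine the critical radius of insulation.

For a sphere r_cr = 2k/h = 2×0.0489/24.7
r_cr = 3.96 mm; since the bare radius (9.6 mm) is above r_cr, any added insulation will reduce heat loss.

r_cr ≈ 3.96 mm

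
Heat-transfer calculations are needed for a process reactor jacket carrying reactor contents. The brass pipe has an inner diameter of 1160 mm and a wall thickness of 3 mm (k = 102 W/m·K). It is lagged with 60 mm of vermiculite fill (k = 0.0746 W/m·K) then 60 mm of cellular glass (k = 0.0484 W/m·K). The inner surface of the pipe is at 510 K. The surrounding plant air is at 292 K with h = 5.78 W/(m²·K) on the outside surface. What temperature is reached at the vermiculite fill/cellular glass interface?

Treating each annulus and film as a series resistance:
R_brass pipe wall = ln(583/580)/(2π×102×1) = 8.05×10^-6 K/W
R_vermiculite fill = ln(643/583)/(2π×0.0746×1) = 0.209 K/W
R_cellular glass = ln(703/643)/(2π×0.0484×1) = 0.2934 K/W
R_outer film = 1/(h_o·2πr_oL) = 1/(5.78×2π×0.703×1) = 0.03917 K/W
R_total = 0.5415 K/W
Q = ΔT/R_total = 218/0.5415
Q = 403 W/m
T_interface = T_inner − Q·ΣR(inner→interface) = 510 − 403×0.209

T ≈ 426 K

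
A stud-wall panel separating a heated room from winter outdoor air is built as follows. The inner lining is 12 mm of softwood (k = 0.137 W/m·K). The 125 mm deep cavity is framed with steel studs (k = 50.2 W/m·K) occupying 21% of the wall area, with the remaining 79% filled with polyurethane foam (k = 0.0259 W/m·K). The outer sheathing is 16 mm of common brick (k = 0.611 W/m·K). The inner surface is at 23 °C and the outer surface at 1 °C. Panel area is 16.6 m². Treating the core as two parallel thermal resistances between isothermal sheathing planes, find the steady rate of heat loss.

Sheathing layers in series; stud and cavity paths in parallel between them.
R_inner = 0.012/(0.137×16.6) = 0.005277 K/W
R_stud  = 0.125/(50.2×0.21×16.6) = 7.143×10^-4 K/W
R_cav   = 0.125/(0.0259×0.79×16.6) = 0.368 K/W
1/R_core = 1/R_stud + 1/R_cav → R_core = 7.129×10^-4 K/W
R_outer = 0.016/(0.611×16.6) = 0.001578 K/W
R_total = 0.007567 K/W
Q = ΔT/R_total = 22/0.007567

Q ≈ 2910 W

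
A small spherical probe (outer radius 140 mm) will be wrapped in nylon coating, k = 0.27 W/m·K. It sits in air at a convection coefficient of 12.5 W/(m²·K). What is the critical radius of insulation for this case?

For a sphere r_cr = 2k/h = 2×0.27/12.5
r_cr = 43.2 mm; since the bare radius (140 mm) is above r_cr, any added insulation will reduce heat loss.

r_cr ≈ 43.2 mm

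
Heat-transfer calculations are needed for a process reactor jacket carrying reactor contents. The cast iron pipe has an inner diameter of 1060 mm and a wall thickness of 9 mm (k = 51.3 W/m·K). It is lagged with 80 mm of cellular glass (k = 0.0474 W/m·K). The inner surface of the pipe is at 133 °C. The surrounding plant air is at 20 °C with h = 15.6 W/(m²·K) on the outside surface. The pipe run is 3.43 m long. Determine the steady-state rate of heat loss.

Q ≈ 805 W

Treating each annulus and film as a series resistance:
R_cast iron pipe wall = ln(539/530)/(2π×51.3×3.43) = 1.523×10^-5 K/W
R_cellular glass = ln(619/539)/(2π×0.0474×3.43) = 0.1355 K/W
R_outer film = 1/(h_o·2πr_oL) = 1/(15.6×2π×0.619×3.43) = 0.004805 K/W
R_total = 0.1403 K/W
Q = ΔT/R_total = 113/0.1403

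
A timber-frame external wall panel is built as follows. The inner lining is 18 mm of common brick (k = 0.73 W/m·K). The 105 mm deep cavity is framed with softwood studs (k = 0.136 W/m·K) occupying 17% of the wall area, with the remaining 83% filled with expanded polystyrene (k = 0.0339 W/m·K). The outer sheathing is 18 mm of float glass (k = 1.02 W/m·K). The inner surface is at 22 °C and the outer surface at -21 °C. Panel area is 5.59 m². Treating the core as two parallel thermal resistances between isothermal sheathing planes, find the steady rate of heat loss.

Sheathing layers in series; stud and cavity paths in parallel between them.
R_inner = 0.018/(0.73×5.59) = 0.004411 K/W
R_stud  = 0.105/(0.136×0.17×5.59) = 0.8124 K/W
R_cav   = 0.105/(0.0339×0.83×5.59) = 0.6676 K/W
1/R_core = 1/R_stud + 1/R_cav → R_core = 0.3665 K/W
R_outer = 0.018/(1.02×5.59) = 0.003157 K/W
R_total = 0.374 K/W
Q = ΔT/R_total = 43/0.374

Q ≈ 115 W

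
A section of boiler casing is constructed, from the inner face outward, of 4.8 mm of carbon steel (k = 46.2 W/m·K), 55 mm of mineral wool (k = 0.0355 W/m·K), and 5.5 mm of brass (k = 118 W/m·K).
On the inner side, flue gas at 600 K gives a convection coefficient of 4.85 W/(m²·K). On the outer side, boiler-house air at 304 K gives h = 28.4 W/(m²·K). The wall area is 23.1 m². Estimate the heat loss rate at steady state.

Q ≈ 3820 W

Using the resistance-network approach (series):
R_inner film = 1/(h_i·A) = 1/(4.85×23.1) = 0.008926 K/W
R_carbon steel = L/(kA) = 0.0048/(46.2×23.1) = 4.498×10^-6 K/W
R_mineral wool = L/(kA) = 0.055/(0.0355×23.1) = 0.06707 K/W
R_brass = L/(kA) = 0.0055/(118×23.1) = 2.018×10^-6 K/W
R_outer film = 1/(h_o·A) = 1/(28.4×23.1) = 0.001524 K/W
R_total = 0.07753 K/W
Q = ΔT / R_total = 296 / 0.07753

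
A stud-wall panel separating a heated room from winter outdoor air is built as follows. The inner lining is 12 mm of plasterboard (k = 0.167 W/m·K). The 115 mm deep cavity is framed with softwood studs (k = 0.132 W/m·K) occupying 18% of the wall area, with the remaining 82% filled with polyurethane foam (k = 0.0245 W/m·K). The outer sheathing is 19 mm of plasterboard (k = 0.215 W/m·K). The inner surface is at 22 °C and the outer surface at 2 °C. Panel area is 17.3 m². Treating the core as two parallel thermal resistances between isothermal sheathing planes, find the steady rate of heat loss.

Q ≈ 124 W

Sheathing layers in series; stud and cavity paths in parallel between them.
R_inner = 0.012/(0.167×17.3) = 0.004154 K/W
R_stud  = 0.115/(0.132×0.18×17.3) = 0.2798 K/W
R_cav   = 0.115/(0.0245×0.82×17.3) = 0.3309 K/W
1/R_core = 1/R_stud + 1/R_cav → R_core = 0.1516 K/W
R_outer = 0.019/(0.215×17.3) = 0.005108 K/W
R_total = 0.1609 K/W
Q = ΔT/R_total = 20/0.1609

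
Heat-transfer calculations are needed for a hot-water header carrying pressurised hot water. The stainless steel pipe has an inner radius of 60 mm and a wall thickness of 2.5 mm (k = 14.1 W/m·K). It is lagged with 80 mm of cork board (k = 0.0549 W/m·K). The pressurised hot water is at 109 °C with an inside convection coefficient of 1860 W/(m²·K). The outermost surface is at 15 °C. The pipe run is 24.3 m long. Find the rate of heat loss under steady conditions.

Q ≈ 955 W

For a radial system each layer contributes R = ln(r_out/r_in)/(2πkL); films add R = 1/(hA).
R_inner film = 1/(h_i·2πr₁L) = 1/(1860×2π×0.06×24.3) = 5.869×10^-5 K/W
R_stainless steel pipe wall = ln(62.5/60)/(2π×14.1×24.3) = 1.896×10^-5 K/W
R_cork board = ln(142.5/62.5)/(2π×0.0549×24.3) = 0.09832 K/W
R_total = 0.0984 K/W
Q = ΔT/R_total = 94/0.0984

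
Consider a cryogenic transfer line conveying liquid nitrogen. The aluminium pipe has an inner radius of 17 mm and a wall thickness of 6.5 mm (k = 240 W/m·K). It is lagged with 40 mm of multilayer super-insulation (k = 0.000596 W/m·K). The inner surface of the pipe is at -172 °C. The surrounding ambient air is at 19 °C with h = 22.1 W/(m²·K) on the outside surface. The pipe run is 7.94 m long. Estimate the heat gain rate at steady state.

For a radial system each layer contributes R = ln(r_out/r_in)/(2πkL); films add R = 1/(hA).
R_aluminium pipe wall = ln(23.5/17)/(2π×240×7.94) = 2.704×10^-5 K/W
R_multilayer super-insulation = ln(63.5/23.5)/(2π×0.000596×7.94) = 33.43 K/W
R_outer film = 1/(h_o·2πr_oL) = 1/(22.1×2π×0.0635×7.94) = 0.01428 K/W
R_total = 33.45 K/W
Q = ΔT/R_total = 191/33.45

Q ≈ 5.71 W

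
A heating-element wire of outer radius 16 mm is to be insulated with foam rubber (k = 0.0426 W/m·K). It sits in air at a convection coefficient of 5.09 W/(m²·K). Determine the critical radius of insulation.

r_cr ≈ 8.37 mm

For a cylinder r_cr = k/h = 0.0426/5.09
r_cr = 8.37 mm; since the bare radius (16 mm) is above r_cr, any added insulation will reduce heat loss.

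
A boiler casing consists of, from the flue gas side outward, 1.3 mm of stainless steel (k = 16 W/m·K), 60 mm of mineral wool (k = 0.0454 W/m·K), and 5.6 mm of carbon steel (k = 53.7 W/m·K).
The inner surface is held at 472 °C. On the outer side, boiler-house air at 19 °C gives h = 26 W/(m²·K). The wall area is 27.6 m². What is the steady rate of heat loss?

Thermal resistances in series:
R_stainless steel = L/(kA) = 0.0013/(16×27.6) = 2.944×10^-6 K/W
R_mineral wool = L/(kA) = 0.06/(0.0454×27.6) = 0.04788 K/W
R_carbon steel = L/(kA) = 0.0056/(53.7×27.6) = 3.778×10^-6 K/W
R_outer film = 1/(h_o·A) = 1/(26×27.6) = 0.001394 K/W
R_total = 0.04928 K/W
Q = ΔT / R_total = 453 / 0.04928

Q ≈ 9190 W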